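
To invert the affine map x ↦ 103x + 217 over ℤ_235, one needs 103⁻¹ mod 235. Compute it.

Apply the Euclidean algorithm to 235 and 103:
235 = 2·103 + 29
103 = 3·29 + 16
29 = 1·16 + 13
16 = 1·13 + 3
13 = 4·3 + 1
3 = 3·1 + 0
gcd = 1, so the inverse exists. Back-substitute:
1 = 13 − 4·3
1 = −4·16 + 5·13
1 = 5·29 − 9·16
1 = −9·103 + 32·29
1 = 32·235 − 73·103
So 103·(-73) ≡ 1 (mod 235), and -73 ≡ 162 (mod 235).

162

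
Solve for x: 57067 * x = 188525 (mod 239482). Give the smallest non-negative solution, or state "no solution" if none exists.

First find gcd(57067, 239482):
239482 = 4×57067 + 11214
57067 = 5×11214 + 997
11214 = 11×997 + 247
997 = 4×247 + 9
247 = 27×9 + 4
9 = 2×4 + 1
4 = 4×1 + 0
gcd = 1, so a unique solution mod 239482 exists.
Back-substitute for the Bézout coefficients:
1 = 9 − 2·4
1 = −2·247 + 55·9
1 = 55·997 − 222·247
1 = −222·11214 + 2497·997
1 = 2497·57067 − 12707·11214
1 = −12707·239482 + 53325·57067
So 57067·(53325) ≡ 1 (mod 239482), giving 57067⁻¹ ≡ 53325.
x ≡ 57067⁻¹·188525 ≡ 53325·188525 ≡ 120229 (mod 239482).

120229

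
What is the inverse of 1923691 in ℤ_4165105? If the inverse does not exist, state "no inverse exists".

no inverse exists

Compute gcd(1923691, 4165105):
4165105 = 2*1923691 + 317723
1923691 = 6*317723 + 17353
317723 = 18*17353 + 5369
17353 = 3*5369 + 1246
5369 = 4*1246 + 385
1246 = 3*385 + 91
385 = 4*91 + 21
91 = 4*21 + 7
21 = 3*7 + 0
The gcd is 7, not 1, hence no inverse exists.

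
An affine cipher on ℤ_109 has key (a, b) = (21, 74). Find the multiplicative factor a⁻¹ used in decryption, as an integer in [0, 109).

Run Euclid on (109, 21):
109 = 5·21 + 4
21 = 5·4 + 1
4 = 4·1 + 0
Since gcd(21, 109) = 1, back-substitute to write 1 as a combination:
1 = 21 − 5·4
1 = −5·109 + 26·21
So 21·26 ≡ 1 (mod 109).

26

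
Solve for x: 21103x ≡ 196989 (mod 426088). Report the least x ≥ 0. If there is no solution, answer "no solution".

142779

First find gcd(21103, 426088):
426088 = 20×21103 + 4028
21103 = 5×4028 + 963
4028 = 4×963 + 176
963 = 5×176 + 83
176 = 2×83 + 10
83 = 8×10 + 3
10 = 3×3 + 1
3 = 3×1 + 0
gcd = 1, so a unique solution mod 426088 exists.
Back-substitute for the Bézout coefficients:
1 = 10 − 3·3
1 = −3·83 + 25·10
1 = 25·176 − 53·83
1 = −53·963 + 290·176
1 = 290·4028 − 1213·963
1 = −1213·21103 + 6355·4028
1 = 6355·426088 − 128313·21103
So 21103·(-128313) ≡ 1 (mod 426088), giving 21103⁻¹ ≡ 297775.
x ≡ 21103⁻¹·196989 ≡ 297775·196989 ≡ 142779 (mod 426088).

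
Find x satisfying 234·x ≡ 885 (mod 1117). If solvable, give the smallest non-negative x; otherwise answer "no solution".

First find gcd(234, 1117):
1117 = 4·234 + 181
234 = 1·181 + 53
181 = 3·53 + 22
53 = 2·22 + 9
22 = 2·9 + 4
9 = 2·4 + 1
4 = 4·1 + 0
gcd = 1, so a unique solution mod 1117 exists.
Back-substitute for the Bézout coefficients:
1 = 9 − 2·4
1 = −2·22 + 5·9
1 = 5·53 − 12·22
1 = −12·181 + 41·53
1 = 41·234 − 53·181
1 = −53·1117 + 253·234
So 234·(253) ≡ 1 (mod 1117), giving 234⁻¹ ≡ 253.
x ≡ 234⁻¹·885 ≡ 253·885 ≡ 505 (mod 1117).

505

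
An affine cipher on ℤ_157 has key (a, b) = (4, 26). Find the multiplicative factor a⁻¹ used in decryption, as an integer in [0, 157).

Run Euclid on (157, 4):
157 = 39·4 + 1
4 = 4·1 + 0
The gcd is 1. Working backward:
1 = 157 − 39·4
Hence 4⁻¹ ≡ -39 ≡ 118 (mod 157).

118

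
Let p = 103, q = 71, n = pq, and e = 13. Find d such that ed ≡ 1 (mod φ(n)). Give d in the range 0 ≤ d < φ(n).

2197

φ(n) = (p−1)(q−1) = 102·70 = 7140.
Need d with 13·d ≡ 1 (mod 7140). Apply the extended Euclidean algorithm:
7140 = 549×13 + 3
13 = 4×3 + 1
3 = 3×1 + 0
Back-substitute:
1 = 13 − 4·3
1 = −4·7140 + 2197·13
So 13·2197 ≡ 1 (mod 7140), hence d = 2197.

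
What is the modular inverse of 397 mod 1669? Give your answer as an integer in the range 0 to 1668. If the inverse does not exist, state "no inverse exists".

206

gcd(1669, 397) by repeated division:
1669 = 4×397 + 81
397 = 4×81 + 73
81 = 1×73 + 8
73 = 9×8 + 1
8 = 8×1 + 0
gcd = 1, so the inverse exists. Back-substitute:
1 = 73 − 9·8
1 = −9·81 + 10·73
1 = 10·397 − 49·81
1 = −49·1669 + 206·397
So 397·206 ≡ 1 (mod 1669).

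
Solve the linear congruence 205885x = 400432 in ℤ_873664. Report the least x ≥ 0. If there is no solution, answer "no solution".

402672

First find gcd(205885, 873664):
873664 = 4×205885 + 50124
205885 = 4×50124 + 5389
50124 = 9×5389 + 1623
5389 = 3×1623 + 520
1623 = 3×520 + 63
520 = 8×63 + 16
63 = 3×16 + 15
16 = 1×15 + 1
15 = 15×1 + 0
gcd = 1, so a unique solution mod 873664 exists.
Back-substitute for the Bézout coefficients:
1 = 16 − 15
1 = −63 + 4·16
1 = 4·520 − 33·63
1 = −33·1623 + 103·520
1 = 103·5389 − 342·1623
1 = −342·50124 + 3181·5389
1 = 3181·205885 − 13066·50124
1 = −13066·873664 + 55445·205885
So 205885·(55445) ≡ 1 (mod 873664), giving 205885⁻¹ ≡ 55445.
x ≡ 205885⁻¹·400432 ≡ 55445·400432 ≡ 402672 (mod 873664).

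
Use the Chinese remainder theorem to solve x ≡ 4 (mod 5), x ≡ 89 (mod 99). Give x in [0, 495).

Write x = 4 + 5·k. Then 5·k ≡ 89 − 4 ≡ 85 (mod 99).
Need 5⁻¹ mod 99. Extended Euclid on (99, 5):
99 = 19·5 + 4
5 = 1·4 + 1
4 = 4·1 + 0
Back-substitute:
1 = 5 − 4
1 = −99 + 20·5
5⁻¹ ≡ 20 (mod 99), so k ≡ 20·85 ≡ 17 (mod 99).
x = 4 + 5·17 = 89.

89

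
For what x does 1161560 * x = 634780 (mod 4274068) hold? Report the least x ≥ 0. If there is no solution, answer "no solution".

First find gcd(1161560, 4274068):
4274068 = 3·1161560 + 789388
1161560 = 1·789388 + 372172
789388 = 2·372172 + 45044
372172 = 8·45044 + 11820
45044 = 3·11820 + 9584
11820 = 1·9584 + 2236
9584 = 4·2236 + 640
2236 = 3·640 + 316
640 = 2·316 + 8
316 = 39·8 + 4
8 = 2·4 + 0
gcd = 4 and 4 | 634780, so solutions exist. Divide through by 4: 290390x ≡ 158695 (mod 1068517).
Now find 290390⁻¹ mod 1068517:
1068517 = 3×290390 + 197347
290390 = 1×197347 + 93043
197347 = 2×93043 + 11261
93043 = 8×11261 + 2955
11261 = 3×2955 + 2396
2955 = 1×2396 + 559
2396 = 4×559 + 160
559 = 3×160 + 79
160 = 2×79 + 2
79 = 39×2 + 1
2 = 2×1 + 0
Back-substitute:
1 = 79 − 39·2
1 = −39·160 + 79·79
1 = 79·559 − 276·160
1 = −276·2396 + 1183·559
1 = 1183·2955 − 1459·2396
1 = −1459·11261 + 5560·2955
1 = 5560·93043 − 45939·11261
1 = −45939·197347 + 97438·93043
1 = 97438·290390 − 143377·197347
1 = −143377·1068517 + 527569·290390
So 290390⁻¹ ≡ 527569 (mod 1068517).
Then x ≡ 527569·158695 ≡ 1049954 (mod 1068517); the smallest non-negative solution is x = 1049954.

1049954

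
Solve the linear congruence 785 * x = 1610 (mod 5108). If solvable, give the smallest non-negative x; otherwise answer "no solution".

First find gcd(785, 5108):
5108 = 6·785 + 398
785 = 1·398 + 387
398 = 1·387 + 11
387 = 35·11 + 2
11 = 5·2 + 1
2 = 2·1 + 0
gcd = 1, so a unique solution mod 5108 exists.
Back-substitute for the Bézout coefficients:
1 = 11 − 5·2
1 = −5·387 + 176·11
1 = 176·398 − 181·387
1 = −181·785 + 357·398
1 = 357·5108 − 2323·785
So 785·(-2323) ≡ 1 (mod 5108), giving 785⁻¹ ≡ 2785.
x ≡ 785⁻¹·1610 ≡ 2785·1610 ≡ 4134 (mod 5108).

4134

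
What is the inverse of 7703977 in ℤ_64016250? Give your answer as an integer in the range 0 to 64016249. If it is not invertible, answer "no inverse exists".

Run Euclid on (64016250, 7703977):
64016250 = 8×7703977 + 2384434
7703977 = 3×2384434 + 550675
2384434 = 4×550675 + 181734
550675 = 3×181734 + 5473
181734 = 33×5473 + 1125
5473 = 4×1125 + 973
1125 = 1×973 + 152
973 = 6×152 + 61
152 = 2×61 + 30
61 = 2×30 + 1
30 = 30×1 + 0
gcd = 1, so the inverse exists. Back-substitute:
1 = 61 − 2·30
1 = −2·152 + 5·61
1 = 5·973 − 32·152
1 = −32·1125 + 37·973
1 = 37·5473 − 180·1125
1 = −180·181734 + 5977·5473
1 = 5977·550675 − 18111·181734
1 = −18111·2384434 + 78421·550675
1 = 78421·7703977 − 253374·2384434
1 = −253374·64016250 + 2105413·7703977
So 7703977·2105413 ≡ 1 (mod 64016250).

2105413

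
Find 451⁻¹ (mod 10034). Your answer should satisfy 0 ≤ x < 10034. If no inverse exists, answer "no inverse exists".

Run Euclid on (10034, 451):
10034 = 22×451 + 112
451 = 4×112 + 3
112 = 37×3 + 1
3 = 3×1 + 0
gcd = 1, so the inverse exists. Back-substitute:
1 = 112 − 37·3
1 = −37·451 + 149·112
1 = 149·10034 − 3315·451
Thus 451·(-3315) ≡ 1 (mod 10034); reducing, -3315 mod 10034 = 6719.

6719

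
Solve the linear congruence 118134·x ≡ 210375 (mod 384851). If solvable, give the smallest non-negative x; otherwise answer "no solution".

345535

First find gcd(118134, 384851):
384851 = 3×118134 + 30449
118134 = 3×30449 + 26787
30449 = 1×26787 + 3662
26787 = 7×3662 + 1153
3662 = 3×1153 + 203
1153 = 5×203 + 138
203 = 1×138 + 65
138 = 2×65 + 8
65 = 8×8 + 1
8 = 8×1 + 0
gcd = 1, so a unique solution mod 384851 exists.
Back-substitute for the Bézout coefficients:
1 = 65 − 8·8
1 = −8·138 + 17·65
1 = 17·203 − 25·138
1 = −25·1153 + 142·203
1 = 142·3662 − 451·1153
1 = −451·26787 + 3299·3662
1 = 3299·30449 − 3750·26787
1 = −3750·118134 + 14549·30449
1 = 14549·384851 − 47397·118134
So 118134·(-47397) ≡ 1 (mod 384851), giving 118134⁻¹ ≡ 337454.
x ≡ 118134⁻¹·210375 ≡ 337454·210375 ≡ 345535 (mod 384851).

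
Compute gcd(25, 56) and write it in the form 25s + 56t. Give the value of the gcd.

Repeated division:
56 = 2·25 + 6
25 = 4·6 + 1
6 = 6·1 + 0
gcd(25, 56) = 1.
Express as a combination:
1 = 25 − 4·6
1 = −4·56 + 9·25
So 1 = (-4)·56 + (9)·25.

1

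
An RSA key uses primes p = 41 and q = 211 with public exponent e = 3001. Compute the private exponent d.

φ(n) = (p−1)(q−1) = 40·210 = 8400.
Need d with 3001·d ≡ 1 (mod 8400). Apply the extended Euclidean algorithm:
8400 = 2*3001 + 2398
3001 = 1*2398 + 603
2398 = 3*603 + 589
603 = 1*589 + 14
589 = 42*14 + 1
14 = 14*1 + 0
Back-substitute:
1 = 589 − 42·14
1 = −42·603 + 43·589
1 = 43·2398 − 171·603
1 = −171·3001 + 214·2398
1 = 214·8400 − 599·3001
So 3001·(-599) ≡ 1 (mod 8400), hence d ≡ -599 ≡ 7801 (mod 8400).

7801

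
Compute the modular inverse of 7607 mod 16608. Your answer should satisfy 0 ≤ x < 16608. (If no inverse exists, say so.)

Run Euclid on (16608, 7607):
16608 = 2·7607 + 1394
7607 = 5·1394 + 637
1394 = 2·637 + 120
637 = 5·120 + 37
120 = 3·37 + 9
37 = 4·9 + 1
9 = 9·1 + 0
The gcd is 1. Working backward:
1 = 37 − 4·9
1 = −4·120 + 13·37
1 = 13·637 − 69·120
1 = −69·1394 + 151·637
1 = 151·7607 − 824·1394
1 = −824·16608 + 1799·7607
So 7607·1799 ≡ 1 (mod 16608).

1799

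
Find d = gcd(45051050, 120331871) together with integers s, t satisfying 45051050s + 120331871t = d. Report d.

Euclidean algorithm:
120331871 = 2×45051050 + 30229771
45051050 = 1×30229771 + 14821279
30229771 = 2×14821279 + 587213
14821279 = 25×587213 + 140954
587213 = 4×140954 + 23397
140954 = 6×23397 + 572
23397 = 40×572 + 517
572 = 1×517 + 55
517 = 9×55 + 22
55 = 2×22 + 11
22 = 2×11 + 0
gcd(45051050, 120331871) = 11.
Back-substituting:
11 = 55 − 2·22
11 = −2·517 + 19·55
11 = 19·572 − 21·517
11 = −21·23397 + 859·572
11 = 859·140954 − 5175·23397
11 = −5175·587213 + 21559·140954
11 = 21559·14821279 − 544150·587213
11 = −544150·30229771 + 1109859·14821279
11 = 1109859·45051050 − 1654009·30229771
11 = −1654009·120331871 + 4417877·45051050
So 11 = (-1654009)·120331871 + (4417877)·45051050.

11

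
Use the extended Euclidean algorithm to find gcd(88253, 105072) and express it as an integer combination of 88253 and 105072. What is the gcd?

Euclidean algorithm:
105072 = 1·88253 + 16819
88253 = 5·16819 + 4158
16819 = 4·4158 + 187
4158 = 22·187 + 44
187 = 4·44 + 11
44 = 4·11 + 0
gcd(88253, 105072) = 11.
Express as a combination:
11 = 187 − 4·44
11 = −4·4158 + 89·187
11 = 89·16819 − 360·4158
11 = −360·88253 + 1889·16819
11 = 1889·105072 − 2249·88253
So 11 = (1889)·105072 + (-2249)·88253.

11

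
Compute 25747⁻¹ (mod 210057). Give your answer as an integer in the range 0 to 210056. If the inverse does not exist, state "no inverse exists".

143092

Extended Euclidean algorithm:
210057 = 8×25747 + 4081
25747 = 6×4081 + 1261
4081 = 3×1261 + 298
1261 = 4×298 + 69
298 = 4×69 + 22
69 = 3×22 + 3
22 = 7×3 + 1
3 = 3×1 + 0
gcd = 1, so the inverse exists. Back-substitute:
1 = 22 − 7·3
1 = −7·69 + 22·22
1 = 22·298 − 95·69
1 = −95·1261 + 402·298
1 = 402·4081 − 1301·1261
1 = −1301·25747 + 8208·4081
1 = 8208·210057 − 66965·25747
Thus 25747·(-66965) ≡ 1 (mod 210057); reducing, -66965 mod 210057 = 143092.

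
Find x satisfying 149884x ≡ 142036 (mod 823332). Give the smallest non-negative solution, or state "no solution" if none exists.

113467

First find gcd(149884, 823332):
823332 = 5*149884 + 73912
149884 = 2*73912 + 2060
73912 = 35*2060 + 1812
2060 = 1*1812 + 248
1812 = 7*248 + 76
248 = 3*76 + 20
76 = 3*20 + 16
20 = 1*16 + 4
16 = 4*4 + 0
gcd = 4 and 4 | 142036, so solutions exist. Divide through by 4: 37471x ≡ 35509 (mod 205833).
Now find 37471⁻¹ mod 205833:
205833 = 5*37471 + 18478
37471 = 2*18478 + 515
18478 = 35*515 + 453
515 = 1*453 + 62
453 = 7*62 + 19
62 = 3*19 + 5
19 = 3*5 + 4
5 = 1*4 + 1
4 = 4*1 + 0
Back-substitute:
1 = 5 − 4
1 = −19 + 4·5
1 = 4·62 − 13·19
1 = −13·453 + 95·62
1 = 95·515 − 108·453
1 = −108·18478 + 3875·515
1 = 3875·37471 − 7858·18478
1 = −7858·205833 + 43165·37471
So 37471⁻¹ ≡ 43165 (mod 205833).
Then x ≡ 43165·35509 ≡ 113467 (mod 205833); the smallest non-negative solution is x = 113467.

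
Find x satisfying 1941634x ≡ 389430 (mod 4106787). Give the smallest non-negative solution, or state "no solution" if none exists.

1639044

First find gcd(1941634, 4106787):
4106787 = 2×1941634 + 223519
1941634 = 8×223519 + 153482
223519 = 1×153482 + 70037
153482 = 2×70037 + 13408
70037 = 5×13408 + 2997
13408 = 4×2997 + 1420
2997 = 2×1420 + 157
1420 = 9×157 + 7
157 = 22×7 + 3
7 = 2×3 + 1
3 = 3×1 + 0
gcd = 1, so a unique solution mod 4106787 exists.
Back-substitute for the Bézout coefficients:
1 = 7 − 2·3
1 = −2·157 + 45·7
1 = 45·1420 − 407·157
1 = −407·2997 + 859·1420
1 = 859·13408 − 3843·2997
1 = −3843·70037 + 20074·13408
1 = 20074·153482 − 43991·70037
1 = −43991·223519 + 64065·153482
1 = 64065·1941634 − 556511·223519
1 = −556511·4106787 + 1177087·1941634
So 1941634·(1177087) ≡ 1 (mod 4106787), giving 1941634⁻¹ ≡ 1177087.
x ≡ 1941634⁻¹·389430 ≡ 1177087·389430 ≡ 1639044 (mod 4106787).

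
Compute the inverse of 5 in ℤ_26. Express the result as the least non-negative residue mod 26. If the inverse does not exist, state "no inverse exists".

Apply the Euclidean algorithm to 26 and 5:
26 = 5·5 + 1
5 = 5·1 + 0
The gcd is 1. Working backward:
1 = 26 − 5·5
So 5·(-5) ≡ 1 (mod 26), and -5 ≡ 21 (mod 26).

21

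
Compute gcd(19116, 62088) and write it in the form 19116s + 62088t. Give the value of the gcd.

12

Repeated division:
62088 = 3·19116 + 4740
19116 = 4·4740 + 156
4740 = 30·156 + 60
156 = 2·60 + 36
60 = 1·36 + 24
36 = 1·24 + 12
24 = 2·12 + 0
gcd(19116, 62088) = 12.
Express as a combination:
12 = 36 − 24
12 = −60 + 2·36
12 = 2·156 − 5·60
12 = −5·4740 + 152·156
12 = 152·19116 − 613·4740
12 = −613·62088 + 1991·19116
So 12 = (-613)·62088 + (1991)·19116.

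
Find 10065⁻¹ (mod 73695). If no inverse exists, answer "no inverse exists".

Compute gcd(10065, 73695):
73695 = 7·10065 + 3240
10065 = 3·3240 + 345
3240 = 9·345 + 135
345 = 2·135 + 75
135 = 1·75 + 60
75 = 1·60 + 15
60 = 4·15 + 0
gcd(10065, 73695) = 15 ≠ 1, so 10065 has no multiplicative inverse modulo 73695.

no inverse exists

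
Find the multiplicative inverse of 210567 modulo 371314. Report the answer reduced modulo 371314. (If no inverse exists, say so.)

312263

Extended Euclidean algorithm:
371314 = 1*210567 + 160747
210567 = 1*160747 + 49820
160747 = 3*49820 + 11287
49820 = 4*11287 + 4672
11287 = 2*4672 + 1943
4672 = 2*1943 + 786
1943 = 2*786 + 371
786 = 2*371 + 44
371 = 8*44 + 19
44 = 2*19 + 6
19 = 3*6 + 1
6 = 6*1 + 0
gcd = 1, so the inverse exists. Back-substitute:
1 = 19 − 3·6
1 = −3·44 + 7·19
1 = 7·371 − 59·44
1 = −59·786 + 125·371
1 = 125·1943 − 309·786
1 = −309·4672 + 743·1943
1 = 743·11287 − 1795·4672
1 = −1795·49820 + 7923·11287
1 = 7923·160747 − 25564·49820
1 = −25564·210567 + 33487·160747
1 = 33487·371314 − 59051·210567
Thus 210567·(-59051) ≡ 1 (mod 371314); reducing, -59051 mod 371314 = 312263.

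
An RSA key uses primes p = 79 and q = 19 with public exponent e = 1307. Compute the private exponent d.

275

φ(n) = (p−1)(q−1) = 78·18 = 1404.
Need d with 1307·d ≡ 1 (mod 1404). Apply the extended Euclidean algorithm:
1404 = 1×1307 + 97
1307 = 13×97 + 46
97 = 2×46 + 5
46 = 9×5 + 1
5 = 5×1 + 0
Back-substitute:
1 = 46 − 9·5
1 = −9·97 + 19·46
1 = 19·1307 − 256·97
1 = −256·1404 + 275·1307
So 1307·275 ≡ 1 (mod 1404), hence d = 275.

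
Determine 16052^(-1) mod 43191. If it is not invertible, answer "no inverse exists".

Run Euclid on (43191, 16052):
43191 = 2×16052 + 11087
16052 = 1×11087 + 4965
11087 = 2×4965 + 1157
4965 = 4×1157 + 337
1157 = 3×337 + 146
337 = 2×146 + 45
146 = 3×45 + 11
45 = 4×11 + 1
11 = 11×1 + 0
Since gcd(16052, 43191) = 1, back-substitute to write 1 as a combination:
1 = 45 − 4·11
1 = −4·146 + 13·45
1 = 13·337 − 30·146
1 = −30·1157 + 103·337
1 = 103·4965 − 442·1157
1 = −442·11087 + 987·4965
1 = 987·16052 − 1429·11087
1 = −1429·43191 + 3845·16052
So 16052·3845 ≡ 1 (mod 43191).

3845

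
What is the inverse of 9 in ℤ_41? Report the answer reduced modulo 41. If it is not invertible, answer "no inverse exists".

32

Apply the Euclidean algorithm to 41 and 9:
41 = 4*9 + 5
9 = 1*5 + 4
5 = 1*4 + 1
4 = 4*1 + 0
Since gcd(9, 41) = 1, back-substitute to write 1 as a combination:
1 = 5 − 4
1 = −9 + 2·5
1 = 2·41 − 9·9
Hence 9⁻¹ ≡ -9 ≡ 32 (mod 41).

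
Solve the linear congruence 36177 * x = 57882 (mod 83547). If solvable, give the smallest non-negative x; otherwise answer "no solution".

21509

First find gcd(36177, 83547):
83547 = 2*36177 + 11193
36177 = 3*11193 + 2598
11193 = 4*2598 + 801
2598 = 3*801 + 195
801 = 4*195 + 21
195 = 9*21 + 6
21 = 3*6 + 3
6 = 2*3 + 0
gcd = 3 and 3 | 57882, so solutions exist. Divide through by 3: 12059x ≡ 19294 (mod 27849).
Now find 12059⁻¹ mod 27849:
27849 = 2×12059 + 3731
12059 = 3×3731 + 866
3731 = 4×866 + 267
866 = 3×267 + 65
267 = 4×65 + 7
65 = 9×7 + 2
7 = 3×2 + 1
2 = 2×1 + 0
Back-substitute:
1 = 7 − 3·2
1 = −3·65 + 28·7
1 = 28·267 − 115·65
1 = −115·866 + 373·267
1 = 373·3731 − 1607·866
1 = −1607·12059 + 5194·3731
1 = 5194·27849 − 11995·12059
So 12059·(-11995) ≡ 1 (mod 27849), i.e. 12059⁻¹ ≡ 15854.
Then x ≡ 15854·19294 ≡ 21509 (mod 27849); the smallest non-negative solution is x = 21509.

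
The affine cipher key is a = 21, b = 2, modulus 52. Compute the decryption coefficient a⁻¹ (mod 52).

5

Apply the Euclidean algorithm to 52 and 21:
52 = 2×21 + 10
21 = 2×10 + 1
10 = 10×1 + 0
gcd = 1, so the inverse exists. Back-substitute:
1 = 21 − 2·10
1 = −2·52 + 5·21
So 21·5 ≡ 1 (mod 52).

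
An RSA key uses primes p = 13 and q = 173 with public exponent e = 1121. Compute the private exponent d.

φ(n) = (p−1)(q−1) = 12·172 = 2064.
Need d with 1121·d ≡ 1 (mod 2064). Apply the extended Euclidean algorithm:
2064 = 1·1121 + 943
1121 = 1·943 + 178
943 = 5·178 + 53
178 = 3·53 + 19
53 = 2·19 + 15
19 = 1·15 + 4
15 = 3·4 + 3
4 = 1·3 + 1
3 = 3·1 + 0
Back-substitute:
1 = 4 − 3
1 = −15 + 4·4
1 = 4·19 − 5·15
1 = −5·53 + 14·19
1 = 14·178 − 47·53
1 = −47·943 + 249·178
1 = 249·1121 − 296·943
1 = −296·2064 + 545·1121
So 1121·545 ≡ 1 (mod 2064), hence d = 545.

545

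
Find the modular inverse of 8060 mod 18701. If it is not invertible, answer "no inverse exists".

9557

gcd(18701, 8060) by repeated division:
18701 = 2·8060 + 2581
8060 = 3·2581 + 317
2581 = 8·317 + 45
317 = 7·45 + 2
45 = 22·2 + 1
2 = 2·1 + 0
The gcd is 1. Working backward:
1 = 45 − 22·2
1 = −22·317 + 155·45
1 = 155·2581 − 1262·317
1 = −1262·8060 + 3941·2581
1 = 3941·18701 − 9144·8060
Thus 8060·(-9144) ≡ 1 (mod 18701); reducing, -9144 mod 18701 = 9557.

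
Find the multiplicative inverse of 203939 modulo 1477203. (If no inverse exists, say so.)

1315553

Extended Euclidean algorithm:
1477203 = 7×203939 + 49630
203939 = 4×49630 + 5419
49630 = 9×5419 + 859
5419 = 6×859 + 265
859 = 3×265 + 64
265 = 4×64 + 9
64 = 7×9 + 1
9 = 9×1 + 0
Since gcd(203939, 1477203) = 1, back-substitute to write 1 as a combination:
1 = 64 − 7·9
1 = −7·265 + 29·64
1 = 29·859 − 94·265
1 = −94·5419 + 593·859
1 = 593·49630 − 5431·5419
1 = −5431·203939 + 22317·49630
1 = 22317·1477203 − 161650·203939
Thus 203939·(-161650) ≡ 1 (mod 1477203); reducing, -161650 mod 1477203 = 1315553.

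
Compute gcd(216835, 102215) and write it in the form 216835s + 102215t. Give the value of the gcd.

Euclidean algorithm:
216835 = 2×102215 + 12405
102215 = 8×12405 + 2975
12405 = 4×2975 + 505
2975 = 5×505 + 450
505 = 1×450 + 55
450 = 8×55 + 10
55 = 5×10 + 5
10 = 2×5 + 0
gcd(216835, 102215) = 5.
Back-substituting:
5 = 55 − 5·10
5 = −5·450 + 41·55
5 = 41·505 − 46·450
5 = −46·2975 + 271·505
5 = 271·12405 − 1130·2975
5 = −1130·102215 + 9311·12405
5 = 9311·216835 − 19752·102215
So 5 = (9311)·216835 + (-19752)·102215.

5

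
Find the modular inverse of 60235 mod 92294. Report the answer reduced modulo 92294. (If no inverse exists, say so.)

Apply the Euclidean algorithm to 92294 and 60235:
92294 = 1·60235 + 32059
60235 = 1·32059 + 28176
32059 = 1·28176 + 3883
28176 = 7·3883 + 995
3883 = 3·995 + 898
995 = 1·898 + 97
898 = 9·97 + 25
97 = 3·25 + 22
25 = 1·22 + 3
22 = 7·3 + 1
3 = 3·1 + 0
gcd = 1, so the inverse exists. Back-substitute:
1 = 22 − 7·3
1 = −7·25 + 8·22
1 = 8·97 − 31·25
1 = −31·898 + 287·97
1 = 287·995 − 318·898
1 = −318·3883 + 1241·995
1 = 1241·28176 − 9005·3883
1 = −9005·32059 + 10246·28176
1 = 10246·60235 − 19251·32059
1 = −19251·92294 + 29497·60235
So 60235·29497 ≡ 1 (mod 92294).

29497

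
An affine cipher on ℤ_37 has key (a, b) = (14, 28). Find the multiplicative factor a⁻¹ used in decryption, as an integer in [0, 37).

8

Apply the Euclidean algorithm to 37 and 14:
37 = 2·14 + 9
14 = 1·9 + 5
9 = 1·5 + 4
5 = 1·4 + 1
4 = 4·1 + 0
Since gcd(14, 37) = 1, back-substitute to write 1 as a combination:
1 = 5 − 4
1 = −9 + 2·5
1 = 2·14 − 3·9
1 = −3·37 + 8·14
So 14·8 ≡ 1 (mod 37).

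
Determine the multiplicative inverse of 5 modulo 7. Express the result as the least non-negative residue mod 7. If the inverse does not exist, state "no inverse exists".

3

Extended Euclidean algorithm:
7 = 1×5 + 2
5 = 2×2 + 1
2 = 2×1 + 0
The gcd is 1. Working backward:
1 = 5 − 2·2
1 = −2·7 + 3·5
So 5·3 ≡ 1 (mod 7).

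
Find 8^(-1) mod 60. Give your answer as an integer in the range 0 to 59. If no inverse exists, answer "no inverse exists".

no inverse exists

Compute gcd(8, 60):
60 = 7*8 + 4
8 = 2*4 + 0
gcd(8, 60) = 4 ≠ 1, so 8 has no multiplicative inverse modulo 60.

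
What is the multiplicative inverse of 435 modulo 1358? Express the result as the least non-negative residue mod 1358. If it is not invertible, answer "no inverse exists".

gcd(1358, 435) by repeated division:
1358 = 3·435 + 53
435 = 8·53 + 11
53 = 4·11 + 9
11 = 1·9 + 2
9 = 4·2 + 1
2 = 2·1 + 0
gcd = 1, so the inverse exists. Back-substitute:
1 = 9 − 4·2
1 = −4·11 + 5·9
1 = 5·53 − 24·11
1 = −24·435 + 197·53
1 = 197·1358 − 615·435
Thus 435·(-615) ≡ 1 (mod 1358); reducing, -615 mod 1358 = 743.

743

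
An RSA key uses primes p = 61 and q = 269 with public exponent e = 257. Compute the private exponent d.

2753

φ(n) = (p−1)(q−1) = 60·268 = 16080.
Need d with 257·d ≡ 1 (mod 16080). Apply the extended Euclidean algorithm:
16080 = 62·257 + 146
257 = 1·146 + 111
146 = 1·111 + 35
111 = 3·35 + 6
35 = 5·6 + 5
6 = 1·5 + 1
5 = 5·1 + 0
Back-substitute:
1 = 6 − 5
1 = −35 + 6·6
1 = 6·111 − 19·35
1 = −19·146 + 25·111
1 = 25·257 − 44·146
1 = −44·16080 + 2753·257
So 257·2753 ≡ 1 (mod 16080), hence d = 2753.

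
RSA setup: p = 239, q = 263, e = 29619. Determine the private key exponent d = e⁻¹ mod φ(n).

φ(n) = (p−1)(q−1) = 238·262 = 62356.
Need d with 29619·d ≡ 1 (mod 62356). Apply the extended Euclidean algorithm:
62356 = 2·29619 + 3118
29619 = 9·3118 + 1557
3118 = 2·1557 + 4
1557 = 389·4 + 1
4 = 4·1 + 0
Back-substitute:
1 = 1557 − 389·4
1 = −389·3118 + 779·1557
1 = 779·29619 − 7400·3118
1 = −7400·62356 + 15579·29619
So 29619·15579 ≡ 1 (mod 62356), hence d = 15579.

15579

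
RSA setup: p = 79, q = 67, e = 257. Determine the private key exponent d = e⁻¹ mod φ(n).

φ(n) = (p−1)(q−1) = 78·66 = 5148.
Need d with 257·d ≡ 1 (mod 5148). Apply the extended Euclidean algorithm:
5148 = 20·257 + 8
257 = 32·8 + 1
8 = 8·1 + 0
Back-substitute:
1 = 257 − 32·8
1 = −32·5148 + 641·257
So 257·641 ≡ 1 (mod 5148), hence d = 641.

641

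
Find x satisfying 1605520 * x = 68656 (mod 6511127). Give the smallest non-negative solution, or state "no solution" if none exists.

756717

First find gcd(1605520, 6511127):
6511127 = 4*1605520 + 89047
1605520 = 18*89047 + 2674
89047 = 33*2674 + 805
2674 = 3*805 + 259
805 = 3*259 + 28
259 = 9*28 + 7
28 = 4*7 + 0
gcd = 7 and 7 | 68656, so solutions exist. Divide through by 7: 229360x ≡ 9808 (mod 930161).
Now find 229360⁻¹ mod 930161:
930161 = 4×229360 + 12721
229360 = 18×12721 + 382
12721 = 33×382 + 115
382 = 3×115 + 37
115 = 3×37 + 4
37 = 9×4 + 1
4 = 4×1 + 0
Back-substitute:
1 = 37 − 9·4
1 = −9·115 + 28·37
1 = 28·382 − 93·115
1 = −93·12721 + 3097·382
1 = 3097·229360 − 55839·12721
1 = −55839·930161 + 226453·229360
So 229360⁻¹ ≡ 226453 (mod 930161).
Then x ≡ 226453·9808 ≡ 756717 (mod 930161); the smallest non-negative solution is x = 756717.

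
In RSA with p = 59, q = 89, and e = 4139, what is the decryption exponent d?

1555

φ(n) = (p−1)(q−1) = 58·88 = 5104.
Need d with 4139·d ≡ 1 (mod 5104). Apply the extended Euclidean algorithm:
5104 = 1·4139 + 965
4139 = 4·965 + 279
965 = 3·279 + 128
279 = 2·128 + 23
128 = 5·23 + 13
23 = 1·13 + 10
13 = 1·10 + 3
10 = 3·3 + 1
3 = 3·1 + 0
Back-substitute:
1 = 10 − 3·3
1 = −3·13 + 4·10
1 = 4·23 − 7·13
1 = −7·128 + 39·23
1 = 39·279 − 85·128
1 = −85·965 + 294·279
1 = 294·4139 − 1261·965
1 = −1261·5104 + 1555·4139
So 4139·1555 ≡ 1 (mod 5104), hence d = 1555.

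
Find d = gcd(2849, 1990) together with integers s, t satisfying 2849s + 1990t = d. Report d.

Euclidean algorithm:
2849 = 1×1990 + 859
1990 = 2×859 + 272
859 = 3×272 + 43
272 = 6×43 + 14
43 = 3×14 + 1
14 = 14×1 + 0
gcd(2849, 1990) = 1.
Back-substituting:
1 = 43 − 3·14
1 = −3·272 + 19·43
1 = 19·859 − 60·272
1 = −60·1990 + 139·859
1 = 139·2849 − 199·1990
So 1 = (139)·2849 + (-199)·1990.

1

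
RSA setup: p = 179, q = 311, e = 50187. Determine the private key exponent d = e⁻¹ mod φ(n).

φ(n) = (p−1)(q−1) = 178·310 = 55180.
Need d with 50187·d ≡ 1 (mod 55180). Apply the extended Euclidean algorithm:
55180 = 1·50187 + 4993
50187 = 10·4993 + 257
4993 = 19·257 + 110
257 = 2·110 + 37
110 = 2·37 + 36
37 = 1·36 + 1
36 = 36·1 + 0
Back-substitute:
1 = 37 − 36
1 = −110 + 3·37
1 = 3·257 − 7·110
1 = −7·4993 + 136·257
1 = 136·50187 − 1367·4993
1 = −1367·55180 + 1503·50187
So 50187·1503 ≡ 1 (mod 55180), hence d = 1503.

1503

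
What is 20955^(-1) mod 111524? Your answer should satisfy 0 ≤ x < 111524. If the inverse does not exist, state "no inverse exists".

Extended Euclidean algorithm:
111524 = 5*20955 + 6749
20955 = 3*6749 + 708
6749 = 9*708 + 377
708 = 1*377 + 331
377 = 1*331 + 46
331 = 7*46 + 9
46 = 5*9 + 1
9 = 9*1 + 0
gcd = 1, so the inverse exists. Back-substitute:
1 = 46 − 5·9
1 = −5·331 + 36·46
1 = 36·377 − 41·331
1 = −41·708 + 77·377
1 = 77·6749 − 734·708
1 = −734·20955 + 2279·6749
1 = 2279·111524 − 12129·20955
Hence 20955⁻¹ ≡ -12129 ≡ 99395 (mod 111524).

99395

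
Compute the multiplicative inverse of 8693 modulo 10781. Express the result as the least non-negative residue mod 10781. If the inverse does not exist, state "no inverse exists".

Run Euclid on (10781, 8693):
10781 = 1×8693 + 2088
8693 = 4×2088 + 341
2088 = 6×341 + 42
341 = 8×42 + 5
42 = 8×5 + 2
5 = 2×2 + 1
2 = 2×1 + 0
The gcd is 1. Working backward:
1 = 5 − 2·2
1 = −2·42 + 17·5
1 = 17·341 − 138·42
1 = −138·2088 + 845·341
1 = 845·8693 − 3518·2088
1 = −3518·10781 + 4363·8693
So 8693·4363 ≡ 1 (mod 10781).

4363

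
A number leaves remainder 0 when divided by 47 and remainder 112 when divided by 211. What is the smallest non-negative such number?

Write x = 0 + 47·k. Then 47·k ≡ 112 − 0 ≡ 112 (mod 211).
Need 47⁻¹ mod 211. Extended Euclid on (211, 47):
211 = 4*47 + 23
47 = 2*23 + 1
23 = 23*1 + 0
Back-substitute:
1 = 47 − 2·23
1 = −2·211 + 9·47
47⁻¹ ≡ 9 (mod 211), so k ≡ 9·112 ≡ 164 (mod 211).
x = 0 + 47·164 = 7708.

7708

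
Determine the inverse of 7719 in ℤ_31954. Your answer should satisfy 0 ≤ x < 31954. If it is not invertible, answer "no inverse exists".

gcd(31954, 7719) by repeated division:
31954 = 4·7719 + 1078
7719 = 7·1078 + 173
1078 = 6·173 + 40
173 = 4·40 + 13
40 = 3·13 + 1
13 = 13·1 + 0
Since gcd(7719, 31954) = 1, back-substitute to write 1 as a combination:
1 = 40 − 3·13
1 = −3·173 + 13·40
1 = 13·1078 − 81·173
1 = −81·7719 + 580·1078
1 = 580·31954 − 2401·7719
Thus 7719·(-2401) ≡ 1 (mod 31954); reducing, -2401 mod 31954 = 29553.

29553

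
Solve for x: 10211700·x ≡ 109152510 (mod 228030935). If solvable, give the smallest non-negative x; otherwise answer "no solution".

40534839

First find gcd(10211700, 228030935):
228030935 = 22·10211700 + 3373535
10211700 = 3·3373535 + 91095
3373535 = 37·91095 + 3020
91095 = 30·3020 + 495
3020 = 6·495 + 50
495 = 9·50 + 45
50 = 1·45 + 5
45 = 9·5 + 0
gcd = 5 and 5 | 109152510, so solutions exist. Divide through by 5: 2042340x ≡ 21830502 (mod 45606187).
Now find 2042340⁻¹ mod 45606187:
45606187 = 22×2042340 + 674707
2042340 = 3×674707 + 18219
674707 = 37×18219 + 604
18219 = 30×604 + 99
604 = 6×99 + 10
99 = 9×10 + 9
10 = 1×9 + 1
9 = 9×1 + 0
Back-substitute:
1 = 10 − 9
1 = −99 + 10·10
1 = 10·604 − 61·99
1 = −61·18219 + 1840·604
1 = 1840·674707 − 68141·18219
1 = −68141·2042340 + 206263·674707
1 = 206263·45606187 − 4605927·2042340
So 2042340·(-4605927) ≡ 1 (mod 45606187), i.e. 2042340⁻¹ ≡ 41000260.
Then x ≡ 41000260·21830502 ≡ 40534839 (mod 45606187); the smallest non-negative solution is x = 40534839.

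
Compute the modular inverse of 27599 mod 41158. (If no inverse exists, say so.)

Compute gcd(27599, 41158):
41158 = 1*27599 + 13559
27599 = 2*13559 + 481
13559 = 28*481 + 91
481 = 5*91 + 26
91 = 3*26 + 13
26 = 2*13 + 0
gcd(27599, 41158) = 13 ≠ 1, so 27599 has no multiplicative inverse modulo 41158.

no inverse exists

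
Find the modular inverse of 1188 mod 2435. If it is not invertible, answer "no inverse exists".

Extended Euclidean algorithm:
2435 = 2×1188 + 59
1188 = 20×59 + 8
59 = 7×8 + 3
8 = 2×3 + 2
3 = 1×2 + 1
2 = 2×1 + 0
gcd = 1, so the inverse exists. Back-substitute:
1 = 3 − 2
1 = −8 + 3·3
1 = 3·59 − 22·8
1 = −22·1188 + 443·59
1 = 443·2435 − 908·1188
So 1188·(-908) ≡ 1 (mod 2435), and -908 ≡ 1527 (mod 2435).

1527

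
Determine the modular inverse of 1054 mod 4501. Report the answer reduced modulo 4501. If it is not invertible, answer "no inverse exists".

2669

Apply the Euclidean algorithm to 4501 and 1054:
4501 = 4·1054 + 285
1054 = 3·285 + 199
285 = 1·199 + 86
199 = 2·86 + 27
86 = 3·27 + 5
27 = 5·5 + 2
5 = 2·2 + 1
2 = 2·1 + 0
Since gcd(1054, 4501) = 1, back-substitute to write 1 as a combination:
1 = 5 − 2·2
1 = −2·27 + 11·5
1 = 11·86 − 35·27
1 = −35·199 + 81·86
1 = 81·285 − 116·199
1 = −116·1054 + 429·285
1 = 429·4501 − 1832·1054
Thus 1054·(-1832) ≡ 1 (mod 4501); reducing, -1832 mod 4501 = 2669.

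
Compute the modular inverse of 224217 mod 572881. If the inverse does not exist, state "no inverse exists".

Extended Euclidean algorithm:
572881 = 2×224217 + 124447
224217 = 1×124447 + 99770
124447 = 1×99770 + 24677
99770 = 4×24677 + 1062
24677 = 23×1062 + 251
1062 = 4×251 + 58
251 = 4×58 + 19
58 = 3×19 + 1
19 = 19×1 + 0
The gcd is 1. Working backward:
1 = 58 − 3·19
1 = −3·251 + 13·58
1 = 13·1062 − 55·251
1 = −55·24677 + 1278·1062
1 = 1278·99770 − 5167·24677
1 = −5167·124447 + 6445·99770
1 = 6445·224217 − 11612·124447
1 = −11612·572881 + 29669·224217
So 224217·29669 ≡ 1 (mod 572881).

29669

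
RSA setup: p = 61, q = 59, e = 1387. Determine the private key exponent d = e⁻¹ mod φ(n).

φ(n) = (p−1)(q−1) = 60·58 = 3480.
Need d with 1387·d ≡ 1 (mod 3480). Apply the extended Euclidean algorithm:
3480 = 2*1387 + 706
1387 = 1*706 + 681
706 = 1*681 + 25
681 = 27*25 + 6
25 = 4*6 + 1
6 = 6*1 + 0
Back-substitute:
1 = 25 − 4·6
1 = −4·681 + 109·25
1 = 109·706 − 113·681
1 = −113·1387 + 222·706
1 = 222·3480 − 557·1387
So 1387·(-557) ≡ 1 (mod 3480), hence d ≡ -557 ≡ 2923 (mod 3480).

2923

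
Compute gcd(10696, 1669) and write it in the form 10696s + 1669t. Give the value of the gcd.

1

Apply Euclid's algorithm to 10696 and 1669:
10696 = 6×1669 + 682
1669 = 2×682 + 305
682 = 2×305 + 72
305 = 4×72 + 17
72 = 4×17 + 4
17 = 4×4 + 1
4 = 4×1 + 0
gcd(10696, 1669) = 1.
Back-substituting:
1 = 17 − 4·4
1 = −4·72 + 17·17
1 = 17·305 − 72·72
1 = −72·682 + 161·305
1 = 161·1669 − 394·682
1 = −394·10696 + 2525·1669
So 1 = (-394)·10696 + (2525)·1669.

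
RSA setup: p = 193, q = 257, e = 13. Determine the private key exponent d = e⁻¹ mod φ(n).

3781

φ(n) = (p−1)(q−1) = 192·256 = 49152.
Need d with 13·d ≡ 1 (mod 49152). Apply the extended Euclidean algorithm:
49152 = 3780*13 + 12
13 = 1*12 + 1
12 = 12*1 + 0
Back-substitute:
1 = 13 − 12
1 = −49152 + 3781·13
So 13·3781 ≡ 1 (mod 49152), hence d = 3781.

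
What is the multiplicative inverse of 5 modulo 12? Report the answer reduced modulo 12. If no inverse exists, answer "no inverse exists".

5

gcd(12, 5) by repeated division:
12 = 2×5 + 2
5 = 2×2 + 1
2 = 2×1 + 0
The gcd is 1. Working backward:
1 = 5 − 2·2
1 = −2·12 + 5·5
So 5·5 ≡ 1 (mod 12).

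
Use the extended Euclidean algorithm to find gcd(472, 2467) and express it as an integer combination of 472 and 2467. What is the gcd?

Euclidean algorithm:
2467 = 5·472 + 107
472 = 4·107 + 44
107 = 2·44 + 19
44 = 2·19 + 6
19 = 3·6 + 1
6 = 6·1 + 0
gcd(472, 2467) = 1.
Express as a combination:
1 = 19 − 3·6
1 = −3·44 + 7·19
1 = 7·107 − 17·44
1 = −17·472 + 75·107
1 = 75·2467 − 392·472
So 1 = (75)·2467 + (-392)·472.

1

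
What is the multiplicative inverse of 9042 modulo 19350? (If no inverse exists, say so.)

Euclidean algorithm on 19350, 9042:
19350 = 2·9042 + 1266
9042 = 7·1266 + 180
1266 = 7·180 + 6
180 = 30·6 + 0
Since gcd = 6 > 1, 9042 is not a unit mod 19350.

no inverse exists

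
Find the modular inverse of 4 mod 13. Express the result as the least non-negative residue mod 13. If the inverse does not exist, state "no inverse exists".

10

Run Euclid on (13, 4):
13 = 3·4 + 1
4 = 4·1 + 0
gcd = 1, so the inverse exists. Back-substitute:
1 = 13 − 3·4
Thus 4·(-3) ≡ 1 (mod 13); reducing, -3 mod 13 = 10.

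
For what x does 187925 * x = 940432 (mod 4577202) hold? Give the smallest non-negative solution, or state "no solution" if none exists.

2258684

First find gcd(187925, 4577202):
4577202 = 24*187925 + 67002
187925 = 2*67002 + 53921
67002 = 1*53921 + 13081
53921 = 4*13081 + 1597
13081 = 8*1597 + 305
1597 = 5*305 + 72
305 = 4*72 + 17
72 = 4*17 + 4
17 = 4*4 + 1
4 = 4*1 + 0
gcd = 1, so a unique solution mod 4577202 exists.
Back-substitute for the Bézout coefficients:
1 = 17 − 4·4
1 = −4·72 + 17·17
1 = 17·305 − 72·72
1 = −72·1597 + 377·305
1 = 377·13081 − 3088·1597
1 = −3088·53921 + 12729·13081
1 = 12729·67002 − 15817·53921
1 = −15817·187925 + 44363·67002
1 = 44363·4577202 − 1080529·187925
So 187925·(-1080529) ≡ 1 (mod 4577202), giving 187925⁻¹ ≡ 3496673.
x ≡ 187925⁻¹·940432 ≡ 3496673·940432 ≡ 2258684 (mod 4577202).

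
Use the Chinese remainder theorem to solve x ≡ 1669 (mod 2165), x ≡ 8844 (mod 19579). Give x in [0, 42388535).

Write x = 1669 + 2165·k. Then 2165·k ≡ 8844 − 1669 ≡ 7175 (mod 19579).
Need 2165⁻¹ mod 19579. Extended Euclid on (19579, 2165):
19579 = 9×2165 + 94
2165 = 23×94 + 3
94 = 31×3 + 1
3 = 3×1 + 0
Back-substitute:
1 = 94 − 31·3
1 = −31·2165 + 714·94
1 = 714·19579 − 6457·2165
2165⁻¹ ≡ 13122 (mod 19579), so k ≡ 13122·7175 ≡ 14518 (mod 19579).
x = 1669 + 2165·14518 = 31433139.

31433139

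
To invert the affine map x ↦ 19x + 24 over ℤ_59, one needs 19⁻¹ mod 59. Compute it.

28

gcd(59, 19) by repeated division:
59 = 3*19 + 2
19 = 9*2 + 1
2 = 2*1 + 0
The gcd is 1. Working backward:
1 = 19 − 9·2
1 = −9·59 + 28·19
So 19·28 ≡ 1 (mod 59).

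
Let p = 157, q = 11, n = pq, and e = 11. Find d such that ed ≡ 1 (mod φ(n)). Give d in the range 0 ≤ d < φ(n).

851

φ(n) = (p−1)(q−1) = 156·10 = 1560.
Need d with 11·d ≡ 1 (mod 1560). Apply the extended Euclidean algorithm:
1560 = 141·11 + 9
11 = 1·9 + 2
9 = 4·2 + 1
2 = 2·1 + 0
Back-substitute:
1 = 9 − 4·2
1 = −4·11 + 5·9
1 = 5·1560 − 709·11
So 11·(-709) ≡ 1 (mod 1560), hence d ≡ -709 ≡ 851 (mod 1560).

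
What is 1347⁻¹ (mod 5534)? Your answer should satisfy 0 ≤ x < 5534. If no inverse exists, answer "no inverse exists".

1175

Apply the Euclidean algorithm to 5534 and 1347:
5534 = 4*1347 + 146
1347 = 9*146 + 33
146 = 4*33 + 14
33 = 2*14 + 5
14 = 2*5 + 4
5 = 1*4 + 1
4 = 4*1 + 0
gcd = 1, so the inverse exists. Back-substitute:
1 = 5 − 4
1 = −14 + 3·5
1 = 3·33 − 7·14
1 = −7·146 + 31·33
1 = 31·1347 − 286·146
1 = −286·5534 + 1175·1347
So 1347·1175 ≡ 1 (mod 5534).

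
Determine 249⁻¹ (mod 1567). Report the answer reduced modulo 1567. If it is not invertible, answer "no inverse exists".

1202

Extended Euclidean algorithm:
1567 = 6·249 + 73
249 = 3·73 + 30
73 = 2·30 + 13
30 = 2·13 + 4
13 = 3·4 + 1
4 = 4·1 + 0
gcd = 1, so the inverse exists. Back-substitute:
1 = 13 − 3·4
1 = −3·30 + 7·13
1 = 7·73 − 17·30
1 = −17·249 + 58·73
1 = 58·1567 − 365·249
So 249·(-365) ≡ 1 (mod 1567), and -365 ≡ 1202 (mod 1567).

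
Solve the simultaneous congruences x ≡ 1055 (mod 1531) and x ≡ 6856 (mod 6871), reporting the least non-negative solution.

Write x = 1055 + 1531·k. Then 1531·k ≡ 6856 − 1055 ≡ 5801 (mod 6871).
Need 1531⁻¹ mod 6871. Extended Euclid on (6871, 1531):
6871 = 4×1531 + 747
1531 = 2×747 + 37
747 = 20×37 + 7
37 = 5×7 + 2
7 = 3×2 + 1
2 = 2×1 + 0
Back-substitute:
1 = 7 − 3·2
1 = −3·37 + 16·7
1 = 16·747 − 323·37
1 = −323·1531 + 662·747
1 = 662·6871 − 2971·1531
1531⁻¹ ≡ 3900 (mod 6871), so k ≡ 3900·5801 ≡ 4568 (mod 6871).
x = 1055 + 1531·4568 = 6994663.

6994663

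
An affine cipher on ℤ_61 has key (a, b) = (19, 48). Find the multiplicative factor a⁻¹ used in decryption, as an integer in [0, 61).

Extended Euclidean algorithm:
61 = 3*19 + 4
19 = 4*4 + 3
4 = 1*3 + 1
3 = 3*1 + 0
Since gcd(19, 61) = 1, back-substitute to write 1 as a combination:
1 = 4 − 3
1 = −19 + 5·4
1 = 5·61 − 16·19
Hence 19⁻¹ ≡ -16 ≡ 45 (mod 61).

45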